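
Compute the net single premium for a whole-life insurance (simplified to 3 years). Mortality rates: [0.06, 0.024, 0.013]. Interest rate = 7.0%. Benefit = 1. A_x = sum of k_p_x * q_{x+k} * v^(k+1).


v = 0.934579
Year 0: k_p_x=1.0, q=0.06, term=0.056075
Year 1: k_p_x=0.94, q=0.024, term=0.019705
Year 2: k_p_x=0.91744, q=0.013, term=0.009736
A_x = 0.0855


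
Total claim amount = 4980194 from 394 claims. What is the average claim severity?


severity = total / number
= 4980194 / 394
= 12640.0863


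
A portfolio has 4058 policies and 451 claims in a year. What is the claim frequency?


frequency = claims / policies
= 451 / 4058
= 0.1111


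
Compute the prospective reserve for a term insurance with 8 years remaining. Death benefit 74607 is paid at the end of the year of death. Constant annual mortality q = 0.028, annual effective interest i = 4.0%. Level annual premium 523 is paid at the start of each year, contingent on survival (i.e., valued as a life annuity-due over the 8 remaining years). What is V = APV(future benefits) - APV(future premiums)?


v = 1/(1+i) = 0.961538
APV(future benefits) per unit = sum_{k=0}^{7} k_p_x * q * v^(k+1) = 0.17204
APV(future benefits) = 74607 * 0.17204 = 12835.3994
Life annuity-due factor ä_{x:8} = sum_{k=0}^{7} k_p_x * v^k = 6.390063
APV(future premiums) = 523 * 6.390063 = 3342.0028
V = 12835.3994 - 3342.0028
= 9493.3966


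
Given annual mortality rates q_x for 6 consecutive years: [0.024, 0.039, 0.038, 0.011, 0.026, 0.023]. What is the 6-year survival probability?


p_k = 1 - q_k for each year
Survival = product of (1 - q_k)
= 0.976 * 0.961 * 0.962 * 0.989 * 0.974 * 0.977
= 0.8492


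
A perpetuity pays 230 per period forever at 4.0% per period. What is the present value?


PV = PMT / i
= 230 / 0.04
= 5750.0


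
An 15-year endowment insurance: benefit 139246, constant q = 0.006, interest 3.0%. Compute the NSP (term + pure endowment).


Term component = 9597.3298
Pure endowment = 15_p_x * v^15 * benefit = 0.913683 * 0.641862 * 139246 = 81662.021
NSP = 91259.3508


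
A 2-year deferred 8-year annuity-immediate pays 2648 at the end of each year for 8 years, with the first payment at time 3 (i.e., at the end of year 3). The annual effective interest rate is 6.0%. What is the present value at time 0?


PV at time 2 of the 8-year annuity-immediate:
a_n = 2648 * (1-(1+0.06)^(-8))/0.06 = 16443.534
Discount back 2 years to time 0:
PV = 16443.534 * (1+0.06)^(-2)
= 16443.534 * 0.889996
= 14634.6867


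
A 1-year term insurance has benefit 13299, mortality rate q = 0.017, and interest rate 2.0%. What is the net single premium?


NSP = benefit * q * v
v = 1/(1+i) = 0.980392
NSP = 13299 * 0.017 * 0.980392
= 221.65


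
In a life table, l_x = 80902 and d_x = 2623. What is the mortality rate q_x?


q_x = d_x / l_x
= 2623 / 80902
= 0.0324


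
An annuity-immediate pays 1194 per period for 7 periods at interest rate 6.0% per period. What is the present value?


PV = PMT * (1 - (1+i)^(-n)) / i
= 1194 * (1 - (1+0.06)^(-7)) / 0.06
= 1194 * (1 - 0.665057) / 0.06
= 1194 * 5.582381
= 6665.3634


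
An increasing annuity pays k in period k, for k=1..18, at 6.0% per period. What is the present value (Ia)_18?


(Ia)_n = sum_{k=1}^{n} k * v^k, v = 1/(1+i)
v = 0.943396
Sum computed term by term:
(Ia)_18 = 86.1845


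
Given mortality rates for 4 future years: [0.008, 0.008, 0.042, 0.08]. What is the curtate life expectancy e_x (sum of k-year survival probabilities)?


e_x = sum_{k=1}^{n} k_p_x
k_p_x values:
  1_p_x = 0.992
  2_p_x = 0.984064
  3_p_x = 0.942733
  4_p_x = 0.867315
e_x = 3.7861


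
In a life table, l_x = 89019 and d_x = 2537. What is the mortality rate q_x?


q_x = d_x / l_x
= 2537 / 89019
= 0.0285


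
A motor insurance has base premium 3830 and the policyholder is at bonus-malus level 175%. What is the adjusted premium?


adjusted = base * BM_level / 100
= 3830 * 175 / 100
= 3830 * 1.75
= 6702.5


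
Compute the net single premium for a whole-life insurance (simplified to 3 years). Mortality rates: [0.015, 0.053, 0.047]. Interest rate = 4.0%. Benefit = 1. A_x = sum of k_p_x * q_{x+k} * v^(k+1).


v = 0.961538
Year 0: k_p_x=1.0, q=0.015, term=0.014423
Year 1: k_p_x=0.985, q=0.053, term=0.048266
Year 2: k_p_x=0.932795, q=0.047, term=0.038975
A_x = 0.1017


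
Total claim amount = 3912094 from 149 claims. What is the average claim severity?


severity = total / number
= 3912094 / 149
= 26255.6644


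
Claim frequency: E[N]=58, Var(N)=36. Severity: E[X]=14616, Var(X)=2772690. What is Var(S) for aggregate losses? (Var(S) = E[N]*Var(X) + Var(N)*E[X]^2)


Var(S) = E[N]*Var(X) + Var(N)*E[X]^2
= 58*2772690 + 36*14616^2
= 160816020 + 7690588416
= 7.8514e+09


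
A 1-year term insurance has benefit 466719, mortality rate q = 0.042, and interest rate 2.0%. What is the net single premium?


NSP = benefit * q * v
v = 1/(1+i) = 0.980392
NSP = 466719 * 0.042 * 0.980392
= 19217.8412


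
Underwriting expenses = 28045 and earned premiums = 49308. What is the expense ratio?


Expense ratio = expenses / premiums
= 28045 / 49308
= 0.5688


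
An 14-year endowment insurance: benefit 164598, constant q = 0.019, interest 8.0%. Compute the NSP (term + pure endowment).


Term component = 23367.5338
Pure endowment = 14_p_x * v^14 * benefit = 0.76448 * 0.340461 * 164598 = 42840.8501
NSP = 66208.3839


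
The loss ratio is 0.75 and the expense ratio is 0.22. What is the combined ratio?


Combined ratio = loss ratio + expense ratio
= 0.75 + 0.22
= 0.97


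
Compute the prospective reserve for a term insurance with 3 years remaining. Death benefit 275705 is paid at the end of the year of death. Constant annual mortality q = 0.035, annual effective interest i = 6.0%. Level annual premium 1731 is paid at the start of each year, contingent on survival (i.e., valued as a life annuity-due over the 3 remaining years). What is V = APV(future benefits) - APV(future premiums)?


v = 1/(1+i) = 0.943396
APV(future benefits) per unit = sum_{k=0}^{2} k_p_x * q * v^(k+1) = 0.090444
APV(future benefits) = 275705 * 0.090444 = 24935.8917
Life annuity-due factor ä_{x:3} = sum_{k=0}^{2} k_p_x * v^k = 2.739164
APV(future premiums) = 1731 * 2.739164 = 4741.4934
V = 24935.8917 - 4741.4934
= 20194.3983


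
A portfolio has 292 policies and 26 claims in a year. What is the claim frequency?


frequency = claims / policies
= 26 / 292
= 0.089


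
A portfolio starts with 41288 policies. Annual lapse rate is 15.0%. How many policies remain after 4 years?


remaining = initial * (1 - lapse)^years
= 41288 * (1 - 0.15)^4
= 41288 * 0.522006
= 21552.594


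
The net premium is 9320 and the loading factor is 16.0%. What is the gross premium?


Gross = net * (1 + loading)
= 9320 * (1 + 0.16)
= 9320 * 1.16
= 10811.2


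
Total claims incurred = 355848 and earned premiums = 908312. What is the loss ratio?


Loss ratio = claims / premiums
= 355848 / 908312
= 0.3918


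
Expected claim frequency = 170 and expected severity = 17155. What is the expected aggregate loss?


E[S] = E[N] * E[X]
= 170 * 17155
= 2.9164e+06


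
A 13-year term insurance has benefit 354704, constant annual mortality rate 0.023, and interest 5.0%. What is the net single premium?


NSP = benefit * sum_{k=0}^{n-1} k_p_x * q * v^(k+1)
With constant q=0.023, v=0.952381
Sum = 0.191595
NSP = 354704 * 0.191595
= 67959.545


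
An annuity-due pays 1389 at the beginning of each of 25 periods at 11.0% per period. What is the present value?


PV_due = PMT * (1-(1+i)^(-n))/i * (1+i)
PV_immediate = 11697.8033
PV_due = 11697.8033 * 1.11
= 12984.5617


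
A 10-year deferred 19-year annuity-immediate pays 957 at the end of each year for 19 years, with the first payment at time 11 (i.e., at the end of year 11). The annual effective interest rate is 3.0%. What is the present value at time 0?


PV at time 10 of the 19-year annuity-immediate:
a_n = 957 * (1-(1+0.03)^(-19))/0.03 = 13707.8757
Discount back 10 years to time 0:
PV = 13707.8757 * (1+0.03)^(-10)
= 13707.8757 * 0.744094
= 10199.9469


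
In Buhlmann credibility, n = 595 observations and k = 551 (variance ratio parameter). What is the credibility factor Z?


Z = n / (n + k)
= 595 / (595 + 551)
= 595 / 1146
= 0.5192


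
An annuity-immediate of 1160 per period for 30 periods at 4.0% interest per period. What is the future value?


FV = PMT * ((1+i)^n - 1) / i
= 1160 * ((1.04)^30 - 1) / 0.04
= 1160 * (3.243398 - 1) / 0.04
= 65058.5278


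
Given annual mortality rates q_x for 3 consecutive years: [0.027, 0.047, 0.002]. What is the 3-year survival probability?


p_k = 1 - q_k for each year
Survival = product of (1 - q_k)
= 0.973 * 0.953 * 0.998
= 0.9254


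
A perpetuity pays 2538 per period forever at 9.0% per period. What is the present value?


PV = PMT / i
= 2538 / 0.09
= 28200.0


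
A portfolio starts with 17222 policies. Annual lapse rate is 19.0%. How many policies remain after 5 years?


remaining = initial * (1 - lapse)^years
= 17222 * (1 - 0.19)^5
= 17222 * 0.348678
= 6004.9401


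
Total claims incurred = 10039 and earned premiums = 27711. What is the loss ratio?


Loss ratio = claims / premiums
= 10039 / 27711
= 0.3623


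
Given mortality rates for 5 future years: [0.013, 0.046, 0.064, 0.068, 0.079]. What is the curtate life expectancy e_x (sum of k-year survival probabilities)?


e_x = sum_{k=1}^{n} k_p_x
k_p_x values:
  1_p_x = 0.987
  2_p_x = 0.941598
  3_p_x = 0.881336
  4_p_x = 0.821405
  5_p_x = 0.756514
e_x = 4.3879


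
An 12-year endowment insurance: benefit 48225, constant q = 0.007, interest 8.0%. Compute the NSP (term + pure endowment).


Term component = 2463.8669
Pure endowment = 12_p_x * v^12 * benefit = 0.91916 * 0.397114 * 48225 = 17602.654
NSP = 20066.5209


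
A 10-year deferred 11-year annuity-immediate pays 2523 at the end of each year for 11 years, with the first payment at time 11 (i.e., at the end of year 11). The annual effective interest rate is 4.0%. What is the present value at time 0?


PV at time 10 of the 11-year annuity-immediate:
a_n = 2523 * (1-(1+0.04)^(-11))/0.04 = 22102.6827
Discount back 10 years to time 0:
PV = 22102.6827 * (1+0.04)^(-10)
= 22102.6827 * 0.675564
= 14931.7805


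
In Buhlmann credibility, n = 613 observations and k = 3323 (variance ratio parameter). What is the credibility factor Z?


Z = n / (n + k)
= 613 / (613 + 3323)
= 613 / 3936
= 0.1557


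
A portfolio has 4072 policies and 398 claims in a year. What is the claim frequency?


frequency = claims / policies
= 398 / 4072
= 0.0977


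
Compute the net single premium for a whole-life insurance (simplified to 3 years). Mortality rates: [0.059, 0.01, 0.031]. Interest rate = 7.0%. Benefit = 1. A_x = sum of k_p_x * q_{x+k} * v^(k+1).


v = 0.934579
Year 0: k_p_x=1.0, q=0.059, term=0.05514
Year 1: k_p_x=0.941, q=0.01, term=0.008219
Year 2: k_p_x=0.93159, q=0.031, term=0.023574
A_x = 0.0869


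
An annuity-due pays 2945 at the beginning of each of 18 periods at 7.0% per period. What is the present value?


PV_due = PMT * (1-(1+i)^(-n))/i * (1+i)
PV_immediate = 29624.0109
PV_due = 29624.0109 * 1.07
= 31697.6917


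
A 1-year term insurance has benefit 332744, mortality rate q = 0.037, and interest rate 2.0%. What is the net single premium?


NSP = benefit * q * v
v = 1/(1+i) = 0.980392
NSP = 332744 * 0.037 * 0.980392
= 12070.1255


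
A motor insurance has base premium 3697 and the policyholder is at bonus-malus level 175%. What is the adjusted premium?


adjusted = base * BM_level / 100
= 3697 * 175 / 100
= 3697 * 1.75
= 6469.75


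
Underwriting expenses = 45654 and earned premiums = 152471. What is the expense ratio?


Expense ratio = expenses / premiums
= 45654 / 152471
= 0.2994


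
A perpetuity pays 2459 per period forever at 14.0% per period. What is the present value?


PV = PMT / i
= 2459 / 0.14
= 17564.2857


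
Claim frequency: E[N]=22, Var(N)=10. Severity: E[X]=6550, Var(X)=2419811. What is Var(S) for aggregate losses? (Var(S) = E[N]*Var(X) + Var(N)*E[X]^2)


Var(S) = E[N]*Var(X) + Var(N)*E[X]^2
= 22*2419811 + 10*6550^2
= 53235842 + 429025000
= 4.8226e+08


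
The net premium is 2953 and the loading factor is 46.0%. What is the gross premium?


Gross = net * (1 + loading)
= 2953 * (1 + 0.46)
= 2953 * 1.46
= 4311.38


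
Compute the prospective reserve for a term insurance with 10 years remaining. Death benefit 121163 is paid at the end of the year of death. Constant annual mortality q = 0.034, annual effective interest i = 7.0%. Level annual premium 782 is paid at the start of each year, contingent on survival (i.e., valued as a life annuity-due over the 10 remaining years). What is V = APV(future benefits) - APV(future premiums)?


v = 1/(1+i) = 0.934579
APV(future benefits) per unit = sum_{k=0}^{9} k_p_x * q * v^(k+1) = 0.209331
APV(future benefits) = 121163 * 0.209331 = 25363.139
Life annuity-due factor ä_{x:10} = sum_{k=0}^{9} k_p_x * v^k = 6.587761
APV(future premiums) = 782 * 6.587761 = 5151.6292
V = 25363.139 - 5151.6292
= 20211.5098


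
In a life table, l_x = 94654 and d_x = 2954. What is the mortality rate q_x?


q_x = d_x / l_x
= 2954 / 94654
= 0.0312


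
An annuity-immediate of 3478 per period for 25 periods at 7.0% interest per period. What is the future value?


FV = PMT * ((1+i)^n - 1) / i
= 3478 * ((1.07)^25 - 1) / 0.07
= 3478 * (5.427433 - 1) / 0.07
= 219980.1532


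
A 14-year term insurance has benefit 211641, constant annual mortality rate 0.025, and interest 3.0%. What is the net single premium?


NSP = benefit * sum_{k=0}^{n-1} k_p_x * q * v^(k+1)
With constant q=0.025, v=0.970874
Sum = 0.243721
NSP = 211641 * 0.243721
= 51581.3759


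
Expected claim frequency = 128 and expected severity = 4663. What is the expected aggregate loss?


E[S] = E[N] * E[X]
= 128 * 4663
= 596864


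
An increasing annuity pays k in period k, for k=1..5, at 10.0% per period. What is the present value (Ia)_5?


(Ia)_n = sum_{k=1}^{n} k * v^k, v = 1/(1+i)
v = 0.909091
Sum computed term by term:
(Ia)_5 = 10.6526


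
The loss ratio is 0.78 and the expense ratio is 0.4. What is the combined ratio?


Combined ratio = loss ratio + expense ratio
= 0.78 + 0.4
= 1.18


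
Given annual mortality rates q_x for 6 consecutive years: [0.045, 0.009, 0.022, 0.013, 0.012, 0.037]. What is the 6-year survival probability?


p_k = 1 - q_k for each year
Survival = product of (1 - q_k)
= 0.955 * 0.991 * 0.978 * 0.987 * 0.988 * 0.963
= 0.8692


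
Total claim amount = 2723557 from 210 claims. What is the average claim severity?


severity = total / number
= 2723557 / 210
= 12969.319


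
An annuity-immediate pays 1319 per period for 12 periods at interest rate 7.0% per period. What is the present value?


PV = PMT * (1 - (1+i)^(-n)) / i
= 1319 * (1 - (1+0.07)^(-12)) / 0.07
= 1319 * (1 - 0.444012) / 0.07
= 1319 * 7.942686
= 10476.4032


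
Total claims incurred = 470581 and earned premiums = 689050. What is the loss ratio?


Loss ratio = claims / premiums
= 470581 / 689050
= 0.6829


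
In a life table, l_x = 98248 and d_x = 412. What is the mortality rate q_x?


q_x = d_x / l_x
= 412 / 98248
= 0.0042


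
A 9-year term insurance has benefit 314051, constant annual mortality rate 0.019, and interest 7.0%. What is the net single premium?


NSP = benefit * sum_{k=0}^{n-1} k_p_x * q * v^(k+1)
With constant q=0.019, v=0.934579
Sum = 0.115775
NSP = 314051 * 0.115775
= 36359.2624


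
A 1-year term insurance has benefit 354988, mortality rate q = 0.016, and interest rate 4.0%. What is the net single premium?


NSP = benefit * q * v
v = 1/(1+i) = 0.961538
NSP = 354988 * 0.016 * 0.961538
= 5461.3538


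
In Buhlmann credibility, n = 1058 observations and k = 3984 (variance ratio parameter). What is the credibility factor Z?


Z = n / (n + k)
= 1058 / (1058 + 3984)
= 1058 / 5042
= 0.2098


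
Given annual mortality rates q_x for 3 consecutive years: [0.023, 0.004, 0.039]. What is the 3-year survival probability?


p_k = 1 - q_k for each year
Survival = product of (1 - q_k)
= 0.977 * 0.996 * 0.961
= 0.9351


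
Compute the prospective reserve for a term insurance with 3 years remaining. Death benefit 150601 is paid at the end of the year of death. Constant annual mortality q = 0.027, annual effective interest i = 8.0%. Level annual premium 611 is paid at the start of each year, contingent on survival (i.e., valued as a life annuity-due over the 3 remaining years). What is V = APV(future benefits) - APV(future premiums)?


v = 1/(1+i) = 0.925926
APV(future benefits) per unit = sum_{k=0}^{2} k_p_x * q * v^(k+1) = 0.067815
APV(future benefits) = 150601 * 0.067815 = 10212.9822
Life annuity-due factor ä_{x:3} = sum_{k=0}^{2} k_p_x * v^k = 2.712593
APV(future premiums) = 611 * 2.712593 = 1657.3946
V = 10212.9822 - 1657.3946
= 8555.5876


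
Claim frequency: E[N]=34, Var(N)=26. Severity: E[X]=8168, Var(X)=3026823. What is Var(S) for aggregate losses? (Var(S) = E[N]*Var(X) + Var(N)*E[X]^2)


Var(S) = E[N]*Var(X) + Var(N)*E[X]^2
= 34*3026823 + 26*8168^2
= 102911982 + 1734621824
= 1.8375e+09


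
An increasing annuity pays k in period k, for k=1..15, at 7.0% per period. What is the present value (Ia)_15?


(Ia)_n = sum_{k=1}^{n} k * v^k, v = 1/(1+i)
v = 0.934579
Sum computed term by term:
(Ia)_15 = 61.554


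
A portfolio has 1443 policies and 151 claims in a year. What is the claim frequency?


frequency = claims / policies
= 151 / 1443
= 0.1046


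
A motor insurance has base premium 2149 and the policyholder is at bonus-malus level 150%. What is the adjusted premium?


adjusted = base * BM_level / 100
= 2149 * 150 / 100
= 2149 * 1.5
= 3223.5


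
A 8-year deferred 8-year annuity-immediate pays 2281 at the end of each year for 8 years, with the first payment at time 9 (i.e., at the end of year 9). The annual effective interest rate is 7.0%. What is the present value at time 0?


PV at time 8 of the 8-year annuity-immediate:
a_n = 2281 * (1-(1+0.07)^(-8))/0.07 = 13620.5319
Discount back 8 years to time 0:
PV = 13620.5319 * (1+0.07)^(-8)
= 13620.5319 * 0.582009
= 7927.2736


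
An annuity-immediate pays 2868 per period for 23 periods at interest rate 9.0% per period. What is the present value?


PV = PMT * (1 - (1+i)^(-n)) / i
= 2868 * (1 - (1+0.09)^(-23)) / 0.09
= 2868 * (1 - 0.137781) / 0.09
= 2868 * 9.580207
= 27476.0332


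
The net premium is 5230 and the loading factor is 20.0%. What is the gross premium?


Gross = net * (1 + loading)
= 5230 * (1 + 0.2)
= 5230 * 1.2
= 6276.0


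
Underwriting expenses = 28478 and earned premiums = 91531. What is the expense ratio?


Expense ratio = expenses / premiums
= 28478 / 91531
= 0.3111


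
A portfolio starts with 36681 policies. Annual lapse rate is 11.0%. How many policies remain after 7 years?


remaining = initial * (1 - lapse)^years
= 36681 * (1 - 0.11)^7
= 36681 * 0.442313
= 16224.496


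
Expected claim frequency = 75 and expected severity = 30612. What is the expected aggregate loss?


E[S] = E[N] * E[X]
= 75 * 30612
= 2.2959e+06


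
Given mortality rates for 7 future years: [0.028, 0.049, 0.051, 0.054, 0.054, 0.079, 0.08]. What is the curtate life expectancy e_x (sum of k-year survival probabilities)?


e_x = sum_{k=1}^{n} k_p_x
k_p_x values:
  1_p_x = 0.972
  2_p_x = 0.924372
  3_p_x = 0.877229
  4_p_x = 0.829859
  5_p_x = 0.785046
  6_p_x = 0.723028
  7_p_x = 0.665185
e_x = 5.7767


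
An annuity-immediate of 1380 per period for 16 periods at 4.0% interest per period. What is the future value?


FV = PMT * ((1+i)^n - 1) / i
= 1380 * ((1.04)^16 - 1) / 0.04
= 1380 * (1.872981 - 1) / 0.04
= 30117.853


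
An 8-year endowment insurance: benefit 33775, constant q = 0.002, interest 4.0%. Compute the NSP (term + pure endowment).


Term component = 451.8119
Pure endowment = 8_p_x * v^8 * benefit = 0.984112 * 0.73069 * 33775 = 24286.9497
NSP = 24738.7616


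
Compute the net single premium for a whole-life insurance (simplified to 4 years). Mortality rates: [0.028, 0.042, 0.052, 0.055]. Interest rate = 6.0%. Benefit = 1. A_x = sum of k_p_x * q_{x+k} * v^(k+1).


v = 0.943396
Year 0: k_p_x=1.0, q=0.028, term=0.026415
Year 1: k_p_x=0.972, q=0.042, term=0.036333
Year 2: k_p_x=0.931176, q=0.052, term=0.040655
Year 3: k_p_x=0.882755, q=0.055, term=0.038457
A_x = 0.1419


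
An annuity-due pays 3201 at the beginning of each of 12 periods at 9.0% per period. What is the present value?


PV_due = PMT * (1-(1+i)^(-n))/i * (1+i)
PV_immediate = 22921.4816
PV_due = 22921.4816 * 1.09
= 24984.415


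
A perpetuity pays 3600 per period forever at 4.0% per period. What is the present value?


PV = PMT / i
= 3600 / 0.04
= 90000.0


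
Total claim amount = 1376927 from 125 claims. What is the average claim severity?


severity = total / number
= 1376927 / 125
= 11015.416


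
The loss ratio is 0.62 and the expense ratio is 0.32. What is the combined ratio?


Combined ratio = loss ratio + expense ratio
= 0.62 + 0.32
= 0.94


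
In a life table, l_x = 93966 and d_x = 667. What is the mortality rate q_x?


q_x = d_x / l_x
= 667 / 93966
= 0.0071


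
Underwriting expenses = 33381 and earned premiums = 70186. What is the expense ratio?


Expense ratio = expenses / premiums
= 33381 / 70186
= 0.4756


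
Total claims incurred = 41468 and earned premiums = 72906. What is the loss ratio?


Loss ratio = claims / premiums
= 41468 / 72906
= 0.5688


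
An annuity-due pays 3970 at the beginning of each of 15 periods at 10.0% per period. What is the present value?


PV_due = PMT * (1-(1+i)^(-n))/i * (1+i)
PV_immediate = 30196.1356
PV_due = 30196.1356 * 1.1
= 33215.7492


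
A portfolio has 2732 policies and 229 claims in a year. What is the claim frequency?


frequency = claims / policies
= 229 / 2732
= 0.0838


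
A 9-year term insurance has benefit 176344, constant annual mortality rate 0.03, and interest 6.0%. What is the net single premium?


NSP = benefit * sum_{k=0}^{n-1} k_p_x * q * v^(k+1)
With constant q=0.03, v=0.943396
Sum = 0.18334
NSP = 176344 * 0.18334
= 32330.9327


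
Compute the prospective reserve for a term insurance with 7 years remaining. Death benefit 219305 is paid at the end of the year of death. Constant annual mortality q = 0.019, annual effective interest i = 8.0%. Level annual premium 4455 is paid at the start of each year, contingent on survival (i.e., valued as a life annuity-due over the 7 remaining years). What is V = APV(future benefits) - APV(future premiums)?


v = 1/(1+i) = 0.925926
APV(future benefits) per unit = sum_{k=0}^{6} k_p_x * q * v^(k+1) = 0.094007
APV(future benefits) = 219305 * 0.094007 = 20616.2844
Life annuity-due factor ä_{x:7} = sum_{k=0}^{6} k_p_x * v^k = 5.343576
APV(future premiums) = 4455 * 5.343576 = 23805.6326
V = 20616.2844 - 23805.6326
= -3189.3482


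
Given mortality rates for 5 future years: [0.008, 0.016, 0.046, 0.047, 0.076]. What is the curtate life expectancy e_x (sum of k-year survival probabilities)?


e_x = sum_{k=1}^{n} k_p_x
k_p_x values:
  1_p_x = 0.992
  2_p_x = 0.976128
  3_p_x = 0.931226
  4_p_x = 0.887458
  5_p_x = 0.820012
e_x = 4.6068


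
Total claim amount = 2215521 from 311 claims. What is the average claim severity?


severity = total / number
= 2215521 / 311
= 7123.8617


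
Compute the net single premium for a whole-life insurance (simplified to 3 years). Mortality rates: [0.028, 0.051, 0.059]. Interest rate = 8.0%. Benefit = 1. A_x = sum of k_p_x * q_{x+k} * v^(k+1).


v = 0.925926
Year 0: k_p_x=1.0, q=0.028, term=0.025926
Year 1: k_p_x=0.972, q=0.051, term=0.0425
Year 2: k_p_x=0.922428, q=0.059, term=0.043203
A_x = 0.1116


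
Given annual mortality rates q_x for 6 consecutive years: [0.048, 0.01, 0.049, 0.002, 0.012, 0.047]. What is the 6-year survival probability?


p_k = 1 - q_k for each year
Survival = product of (1 - q_k)
= 0.952 * 0.99 * 0.951 * 0.998 * 0.988 * 0.953
= 0.8422


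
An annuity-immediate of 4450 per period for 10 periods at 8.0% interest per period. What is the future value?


FV = PMT * ((1+i)^n - 1) / i
= 4450 * ((1.08)^10 - 1) / 0.08
= 4450 * (2.158925 - 1) / 0.08
= 64465.203


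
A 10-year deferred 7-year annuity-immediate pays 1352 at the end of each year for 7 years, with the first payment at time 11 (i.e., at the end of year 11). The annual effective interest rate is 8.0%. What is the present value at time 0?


PV at time 10 of the 7-year annuity-immediate:
a_n = 1352 * (1-(1+0.08)^(-7))/0.08 = 7039.0123
Discount back 10 years to time 0:
PV = 7039.0123 * (1+0.08)^(-10)
= 7039.0123 * 0.463193
= 3260.4247


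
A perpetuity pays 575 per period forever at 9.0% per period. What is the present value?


PV = PMT / i
= 575 / 0.09
= 6388.8889


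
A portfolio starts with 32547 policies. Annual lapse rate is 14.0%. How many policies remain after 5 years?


remaining = initial * (1 - lapse)^years
= 32547 * (1 - 0.14)^5
= 32547 * 0.470427
= 15310.9881


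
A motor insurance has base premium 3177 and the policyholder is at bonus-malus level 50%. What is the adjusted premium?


adjusted = base * BM_level / 100
= 3177 * 50 / 100
= 3177 * 0.5
= 1588.5


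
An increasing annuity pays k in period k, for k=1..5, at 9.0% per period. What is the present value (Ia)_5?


(Ia)_n = sum_{k=1}^{n} k * v^k, v = 1/(1+i)
v = 0.917431
Sum computed term by term:
(Ia)_5 = 11.0007


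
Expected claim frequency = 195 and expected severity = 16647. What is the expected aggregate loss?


E[S] = E[N] * E[X]
= 195 * 16647
= 3.2462e+06


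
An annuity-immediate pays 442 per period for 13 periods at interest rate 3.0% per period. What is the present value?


PV = PMT * (1 - (1+i)^(-n)) / i
= 442 * (1 - (1+0.03)^(-13)) / 0.03
= 442 * (1 - 0.680951) / 0.03
= 442 * 10.634955
= 4700.6503


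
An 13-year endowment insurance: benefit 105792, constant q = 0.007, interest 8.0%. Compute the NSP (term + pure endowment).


Term component = 5655.3106
Pure endowment = 13_p_x * v^13 * benefit = 0.912726 * 0.367698 * 105792 = 35504.5683
NSP = 41159.8789


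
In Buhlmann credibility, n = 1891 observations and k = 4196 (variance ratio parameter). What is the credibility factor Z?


Z = n / (n + k)
= 1891 / (1891 + 4196)
= 1891 / 6087
= 0.3107


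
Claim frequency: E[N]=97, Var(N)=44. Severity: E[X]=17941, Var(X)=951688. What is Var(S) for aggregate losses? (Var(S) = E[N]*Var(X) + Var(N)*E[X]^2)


Var(S) = E[N]*Var(X) + Var(N)*E[X]^2
= 97*951688 + 44*17941^2
= 92313736 + 14162697164
= 1.4255e+10


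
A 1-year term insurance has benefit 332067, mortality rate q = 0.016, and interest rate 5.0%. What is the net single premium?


NSP = benefit * q * v
v = 1/(1+i) = 0.952381
NSP = 332067 * 0.016 * 0.952381
= 5060.0686


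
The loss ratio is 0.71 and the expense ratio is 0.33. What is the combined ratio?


Combined ratio = loss ratio + expense ratio
= 0.71 + 0.33
= 1.04


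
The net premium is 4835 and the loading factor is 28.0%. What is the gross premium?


Gross = net * (1 + loading)
= 4835 * (1 + 0.28)
= 4835 * 1.28
= 6188.8


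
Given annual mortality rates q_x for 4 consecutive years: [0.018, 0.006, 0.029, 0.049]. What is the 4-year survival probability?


p_k = 1 - q_k for each year
Survival = product of (1 - q_k)
= 0.982 * 0.994 * 0.971 * 0.951
= 0.9014


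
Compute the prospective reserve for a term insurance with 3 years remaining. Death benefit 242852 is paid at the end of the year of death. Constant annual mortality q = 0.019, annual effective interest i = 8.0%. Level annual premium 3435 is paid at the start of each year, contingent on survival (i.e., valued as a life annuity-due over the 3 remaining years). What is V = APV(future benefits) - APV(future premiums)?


v = 1/(1+i) = 0.925926
APV(future benefits) per unit = sum_{k=0}^{2} k_p_x * q * v^(k+1) = 0.048088
APV(future benefits) = 242852 * 0.048088 = 11678.1799
Life annuity-due factor ä_{x:3} = sum_{k=0}^{2} k_p_x * v^k = 2.733403
APV(future premiums) = 3435 * 2.733403 = 9389.2385
V = 11678.1799 - 9389.2385
= 2288.9414


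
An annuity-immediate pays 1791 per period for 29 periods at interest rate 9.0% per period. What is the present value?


PV = PMT * (1 - (1+i)^(-n)) / i
= 1791 * (1 - (1+0.09)^(-29)) / 0.09
= 1791 * (1 - 0.082155) / 0.09
= 1791 * 10.198283
= 18265.1247


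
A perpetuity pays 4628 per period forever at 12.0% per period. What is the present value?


PV = PMT / i
= 4628 / 0.12
= 38566.6667


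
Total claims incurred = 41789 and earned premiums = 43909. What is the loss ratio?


Loss ratio = claims / premiums
= 41789 / 43909
= 0.9517


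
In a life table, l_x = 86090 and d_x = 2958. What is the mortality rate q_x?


q_x = d_x / l_x
= 2958 / 86090
= 0.0344


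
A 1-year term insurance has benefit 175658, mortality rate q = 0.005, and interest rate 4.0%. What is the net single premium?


NSP = benefit * q * v
v = 1/(1+i) = 0.961538
NSP = 175658 * 0.005 * 0.961538
= 844.5096


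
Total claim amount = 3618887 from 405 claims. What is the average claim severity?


severity = total / number
= 3618887 / 405
= 8935.5235


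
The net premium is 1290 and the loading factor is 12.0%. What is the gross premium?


Gross = net * (1 + loading)
= 1290 * (1 + 0.12)
= 1290 * 1.12
= 1444.8


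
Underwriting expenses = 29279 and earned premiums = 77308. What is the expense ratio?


Expense ratio = expenses / premiums
= 29279 / 77308
= 0.3787


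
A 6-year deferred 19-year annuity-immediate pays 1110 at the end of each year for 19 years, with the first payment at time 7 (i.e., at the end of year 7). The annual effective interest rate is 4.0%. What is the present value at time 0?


PV at time 6 of the 19-year annuity-immediate:
a_n = 1110 * (1-(1+0.04)^(-19))/0.04 = 14578.6727
Discount back 6 years to time 0:
PV = 14578.6727 * (1+0.04)^(-6)
= 14578.6727 * 0.790315
= 11521.7368


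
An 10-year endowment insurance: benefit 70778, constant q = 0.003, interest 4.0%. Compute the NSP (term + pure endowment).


Term component = 1700.8019
Pure endowment = 10_p_x * v^10 * benefit = 0.970402 * 0.675564 * 70778 = 46399.8393
NSP = 48100.6412


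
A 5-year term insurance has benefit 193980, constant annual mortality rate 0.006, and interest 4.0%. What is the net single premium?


NSP = benefit * sum_{k=0}^{n-1} k_p_x * q * v^(k+1)
With constant q=0.006, v=0.961538
Sum = 0.026405
NSP = 193980 * 0.026405
= 5121.9976


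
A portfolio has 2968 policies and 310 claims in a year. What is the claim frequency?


frequency = claims / policies
= 310 / 2968
= 0.1044


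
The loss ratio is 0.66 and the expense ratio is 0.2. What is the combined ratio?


Combined ratio = loss ratio + expense ratio
= 0.66 + 0.2
= 0.86


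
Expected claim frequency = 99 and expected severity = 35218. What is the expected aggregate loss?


E[S] = E[N] * E[X]
= 99 * 35218
= 3.4866e+06


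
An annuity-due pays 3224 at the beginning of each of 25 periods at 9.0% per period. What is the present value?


PV_due = PMT * (1-(1+i)^(-n))/i * (1+i)
PV_immediate = 31667.9966
PV_due = 31667.9966 * 1.09
= 34518.1163


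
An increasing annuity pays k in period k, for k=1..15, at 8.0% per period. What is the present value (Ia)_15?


(Ia)_n = sum_{k=1}^{n} k * v^k, v = 1/(1+i)
v = 0.925926
Sum computed term by term:
(Ia)_15 = 56.4451


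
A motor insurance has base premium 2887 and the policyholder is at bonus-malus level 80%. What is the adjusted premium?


adjusted = base * BM_level / 100
= 2887 * 80 / 100
= 2887 * 0.8
= 2309.6


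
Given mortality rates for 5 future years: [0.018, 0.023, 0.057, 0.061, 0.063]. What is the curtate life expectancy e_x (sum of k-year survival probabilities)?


e_x = sum_{k=1}^{n} k_p_x
k_p_x values:
  1_p_x = 0.982
  2_p_x = 0.959414
  3_p_x = 0.904727
  4_p_x = 0.849539
  5_p_x = 0.796018
e_x = 4.4917


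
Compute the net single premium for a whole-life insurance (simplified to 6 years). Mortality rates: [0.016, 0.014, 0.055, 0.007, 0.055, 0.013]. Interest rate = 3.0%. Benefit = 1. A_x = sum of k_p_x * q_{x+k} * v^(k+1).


v = 0.970874
Year 0: k_p_x=1.0, q=0.016, term=0.015534
Year 1: k_p_x=0.984, q=0.014, term=0.012985
Year 2: k_p_x=0.970224, q=0.055, term=0.048834
Year 3: k_p_x=0.916862, q=0.007, term=0.005702
Year 4: k_p_x=0.910444, q=0.055, term=0.043195
Year 5: k_p_x=0.860369, q=0.013, term=0.009367
A_x = 0.1356


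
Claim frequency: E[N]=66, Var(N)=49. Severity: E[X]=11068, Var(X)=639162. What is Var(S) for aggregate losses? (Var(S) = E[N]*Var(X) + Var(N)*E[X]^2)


Var(S) = E[N]*Var(X) + Var(N)*E[X]^2
= 66*639162 + 49*11068^2
= 42184692 + 6002530576
= 6.0447e+09


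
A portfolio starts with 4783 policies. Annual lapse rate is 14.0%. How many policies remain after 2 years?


remaining = initial * (1 - lapse)^years
= 4783 * (1 - 0.14)^2
= 4783 * 0.7396
= 3537.5068


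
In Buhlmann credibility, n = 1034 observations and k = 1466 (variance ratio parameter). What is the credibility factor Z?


Z = n / (n + k)
= 1034 / (1034 + 1466)
= 1034 / 2500
= 0.4136


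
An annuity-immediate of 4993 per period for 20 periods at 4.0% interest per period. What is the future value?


FV = PMT * ((1+i)^n - 1) / i
= 4993 * ((1.04)^20 - 1) / 0.04
= 4993 * (2.191123 - 1) / 0.04
= 148681.9463


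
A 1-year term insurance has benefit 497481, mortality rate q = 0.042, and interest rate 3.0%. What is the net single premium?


NSP = benefit * q * v
v = 1/(1+i) = 0.970874
NSP = 497481 * 0.042 * 0.970874
= 20285.633


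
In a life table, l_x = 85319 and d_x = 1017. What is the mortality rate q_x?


q_x = d_x / l_x
= 1017 / 85319
= 0.0119


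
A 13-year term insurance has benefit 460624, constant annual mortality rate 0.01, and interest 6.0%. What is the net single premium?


NSP = benefit * sum_{k=0}^{n-1} k_p_x * q * v^(k+1)
With constant q=0.01, v=0.943396
Sum = 0.084083
NSP = 460624 * 0.084083
= 38730.8387


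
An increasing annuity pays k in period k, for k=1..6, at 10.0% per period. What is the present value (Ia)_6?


(Ia)_n = sum_{k=1}^{n} k * v^k, v = 1/(1+i)
v = 0.909091
Sum computed term by term:
(Ia)_6 = 14.0394


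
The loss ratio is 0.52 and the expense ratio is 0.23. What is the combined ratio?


Combined ratio = loss ratio + expense ratio
= 0.52 + 0.23
= 0.75


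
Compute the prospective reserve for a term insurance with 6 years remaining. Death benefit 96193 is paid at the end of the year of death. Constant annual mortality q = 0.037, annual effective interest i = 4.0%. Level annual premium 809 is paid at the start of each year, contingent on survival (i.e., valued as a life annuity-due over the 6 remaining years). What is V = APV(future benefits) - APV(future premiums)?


v = 1/(1+i) = 0.961538
APV(future benefits) per unit = sum_{k=0}^{5} k_p_x * q * v^(k+1) = 0.177641
APV(future benefits) = 96193 * 0.177641 = 17087.8027
Life annuity-due factor ä_{x:6} = sum_{k=0}^{5} k_p_x * v^k = 4.993147
APV(future premiums) = 809 * 4.993147 = 4039.4561
V = 17087.8027 - 4039.4561
= 13048.3467


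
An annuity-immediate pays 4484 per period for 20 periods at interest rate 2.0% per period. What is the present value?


PV = PMT * (1 - (1+i)^(-n)) / i
= 4484 * (1 - (1+0.02)^(-20)) / 0.02
= 4484 * (1 - 0.672971) / 0.02
= 4484 * 16.351433
= 73319.8271


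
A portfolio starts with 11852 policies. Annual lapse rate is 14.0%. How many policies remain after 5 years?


remaining = initial * (1 - lapse)^years
= 11852 * (1 - 0.14)^5
= 11852 * 0.470427
= 5575.501


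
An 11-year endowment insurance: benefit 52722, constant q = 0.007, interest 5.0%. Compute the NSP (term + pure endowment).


Term component = 2970.5476
Pure endowment = 11_p_x * v^11 * benefit = 0.925639 * 0.584679 * 52722 = 28533.2552
NSP = 31503.8028


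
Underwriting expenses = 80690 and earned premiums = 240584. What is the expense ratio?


Expense ratio = expenses / premiums
= 80690 / 240584
= 0.3354


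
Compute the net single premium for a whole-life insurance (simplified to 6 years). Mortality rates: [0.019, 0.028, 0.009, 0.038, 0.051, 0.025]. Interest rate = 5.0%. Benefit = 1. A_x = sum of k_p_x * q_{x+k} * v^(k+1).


v = 0.952381
Year 0: k_p_x=1.0, q=0.019, term=0.018095
Year 1: k_p_x=0.981, q=0.028, term=0.024914
Year 2: k_p_x=0.953532, q=0.009, term=0.007413
Year 3: k_p_x=0.94495, q=0.038, term=0.029542
Year 4: k_p_x=0.909042, q=0.051, term=0.036325
Year 5: k_p_x=0.862681, q=0.025, term=0.016094
A_x = 0.1324


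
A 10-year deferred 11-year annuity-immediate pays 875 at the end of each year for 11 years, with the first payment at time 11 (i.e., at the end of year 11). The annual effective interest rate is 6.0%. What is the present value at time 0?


PV at time 10 of the 11-year annuity-immediate:
a_n = 875 * (1-(1+0.06)^(-11))/0.06 = 6901.0153
Discount back 10 years to time 0:
PV = 6901.0153 * (1+0.06)^(-10)
= 6901.0153 * 0.558395
= 3853.4909


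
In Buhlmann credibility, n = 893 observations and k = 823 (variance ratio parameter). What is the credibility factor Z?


Z = n / (n + k)
= 893 / (893 + 823)
= 893 / 1716
= 0.5204


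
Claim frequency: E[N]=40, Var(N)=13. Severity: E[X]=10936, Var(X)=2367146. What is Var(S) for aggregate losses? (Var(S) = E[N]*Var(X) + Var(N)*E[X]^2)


Var(S) = E[N]*Var(X) + Var(N)*E[X]^2
= 40*2367146 + 13*10936^2
= 94685840 + 1554749248
= 1.6494e+09


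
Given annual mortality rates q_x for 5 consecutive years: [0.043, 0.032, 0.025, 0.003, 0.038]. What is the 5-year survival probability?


p_k = 1 - q_k for each year
Survival = product of (1 - q_k)
= 0.957 * 0.968 * 0.975 * 0.997 * 0.962
= 0.8663


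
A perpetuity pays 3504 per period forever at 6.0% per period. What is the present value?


PV = PMT / i
= 3504 / 0.06
= 58400.0


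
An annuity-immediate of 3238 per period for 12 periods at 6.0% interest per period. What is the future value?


FV = PMT * ((1+i)^n - 1) / i
= 3238 * ((1.06)^12 - 1) / 0.06
= 3238 * (2.012196 - 1) / 0.06
= 54624.8696


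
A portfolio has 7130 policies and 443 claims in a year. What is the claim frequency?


frequency = claims / policies
= 443 / 7130
= 0.0621


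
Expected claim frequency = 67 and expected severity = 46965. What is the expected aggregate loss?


E[S] = E[N] * E[X]
= 67 * 46965
= 3.1467e+06


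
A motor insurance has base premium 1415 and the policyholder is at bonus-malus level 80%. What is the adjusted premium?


adjusted = base * BM_level / 100
= 1415 * 80 / 100
= 1415 * 0.8
= 1132.0


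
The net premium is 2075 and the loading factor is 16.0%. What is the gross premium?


Gross = net * (1 + loading)
= 2075 * (1 + 0.16)
= 2075 * 1.16
= 2407.0


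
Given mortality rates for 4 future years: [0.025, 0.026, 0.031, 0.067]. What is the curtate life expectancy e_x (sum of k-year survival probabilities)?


e_x = sum_{k=1}^{n} k_p_x
k_p_x values:
  1_p_x = 0.975
  2_p_x = 0.94965
  3_p_x = 0.920211
  4_p_x = 0.858557
e_x = 3.7034


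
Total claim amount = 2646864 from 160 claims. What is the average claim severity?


severity = total / number
= 2646864 / 160
= 16542.9


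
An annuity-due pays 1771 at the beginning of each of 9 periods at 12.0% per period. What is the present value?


PV_due = PMT * (1-(1+i)^(-n))/i * (1+i)
PV_immediate = 9436.3304
PV_due = 9436.3304 * 1.12
= 10568.69


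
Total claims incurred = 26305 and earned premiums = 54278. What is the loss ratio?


Loss ratio = claims / premiums
= 26305 / 54278
= 0.4846


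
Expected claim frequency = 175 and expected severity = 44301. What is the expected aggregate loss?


E[S] = E[N] * E[X]
= 175 * 44301
= 7.7527e+06
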